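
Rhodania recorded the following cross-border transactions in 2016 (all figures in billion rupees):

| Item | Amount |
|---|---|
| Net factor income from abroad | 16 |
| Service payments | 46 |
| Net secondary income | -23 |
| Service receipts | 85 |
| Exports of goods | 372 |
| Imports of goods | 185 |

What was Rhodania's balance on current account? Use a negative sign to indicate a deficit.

219

Goods balance = 372 - 185 = 187
Services balance = 85 - 46 = 39
Trade balance (goods + services) = 187 + 39 = 226
Net primary income = 16
Net secondary income = -23
Current account = 226 + 16 + (-23) = 219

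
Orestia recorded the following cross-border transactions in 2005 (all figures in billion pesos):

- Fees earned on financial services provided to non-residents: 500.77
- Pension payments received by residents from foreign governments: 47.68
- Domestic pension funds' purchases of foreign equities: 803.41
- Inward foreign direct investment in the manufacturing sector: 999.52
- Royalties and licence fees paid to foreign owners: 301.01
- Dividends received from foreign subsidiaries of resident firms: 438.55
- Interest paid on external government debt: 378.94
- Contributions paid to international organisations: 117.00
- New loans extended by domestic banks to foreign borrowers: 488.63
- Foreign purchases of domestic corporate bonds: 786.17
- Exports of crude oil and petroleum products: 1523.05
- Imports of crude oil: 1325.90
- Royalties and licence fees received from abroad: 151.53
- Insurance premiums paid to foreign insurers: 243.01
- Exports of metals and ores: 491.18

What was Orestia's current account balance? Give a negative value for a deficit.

786.90

Goods: -1325.90 + 1523.05 + 491.18 = 688.33
Services: -243.01 - 301.01 + 151.53 + 500.77 = 108.28
Primary income: 438.55 - 378.94 = 59.61
Secondary income: -117.00 + 47.68 = -69.32
Current account = 688.33 + 108.28 + 59.61 + (-69.32) = 786.90
(Excluded from the current account — financial account: domestic pension funds' purchases of foreign equities 803.41, inward foreign direct investment in the manufacturing sector 999.52, new loans extended by domestic banks to foreign borrowers 488.63, foreign purchases of domestic corporate bonds 786.17.)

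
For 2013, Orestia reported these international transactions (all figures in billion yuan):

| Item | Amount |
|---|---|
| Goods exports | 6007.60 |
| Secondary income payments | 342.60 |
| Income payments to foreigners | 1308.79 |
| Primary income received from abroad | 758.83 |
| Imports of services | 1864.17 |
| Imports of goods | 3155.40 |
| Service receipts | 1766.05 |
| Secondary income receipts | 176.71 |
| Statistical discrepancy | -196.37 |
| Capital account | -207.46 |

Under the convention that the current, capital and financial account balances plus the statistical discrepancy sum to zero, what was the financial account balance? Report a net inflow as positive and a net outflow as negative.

Goods balance = 6007.60 - 3155.40 = 2852.20
Services balance = 1766.05 - 1864.17 = -98.12
Trade balance (goods + services) = 2852.20 + (-98.12) = 2754.08
Net primary income = 758.83 - 1308.79 = -549.96
Net secondary income = 176.71 - 342.60 = -165.89
Current account = 2754.08 + (-549.96) + (-165.89) = 2038.23
Financial account = -(2038.23 + (-207.46) + (-196.37)) = -1634.40

-1634.40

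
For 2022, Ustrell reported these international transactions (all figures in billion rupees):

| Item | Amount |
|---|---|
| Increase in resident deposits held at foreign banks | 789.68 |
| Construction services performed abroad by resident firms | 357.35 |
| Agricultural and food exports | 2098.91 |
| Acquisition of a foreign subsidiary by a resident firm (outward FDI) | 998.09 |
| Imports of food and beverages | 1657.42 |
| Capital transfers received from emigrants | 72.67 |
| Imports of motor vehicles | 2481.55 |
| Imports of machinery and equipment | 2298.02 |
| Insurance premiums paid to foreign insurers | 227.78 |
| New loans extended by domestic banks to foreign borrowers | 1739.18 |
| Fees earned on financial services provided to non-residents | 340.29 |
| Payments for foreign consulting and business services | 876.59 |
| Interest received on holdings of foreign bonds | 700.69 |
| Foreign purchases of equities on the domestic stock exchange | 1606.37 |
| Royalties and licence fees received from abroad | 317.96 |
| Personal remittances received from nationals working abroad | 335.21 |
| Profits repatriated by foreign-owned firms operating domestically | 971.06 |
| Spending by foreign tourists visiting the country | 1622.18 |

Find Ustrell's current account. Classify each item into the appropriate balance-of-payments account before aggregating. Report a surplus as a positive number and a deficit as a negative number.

Goods: -1657.42 + 2098.91 - 2298.02 - 2481.55 = -4338.08
Services: 1622.18 - 876.59 + 340.29 - 227.78 + 317.96 + 357.35 = 1533.41
Primary income: 700.69 - 971.06 = -270.37
Secondary income: 335.21
Current account = (-4338.08) + 1533.41 + (-270.37) + 335.21 = -2739.83
(Excluded from the current account — financial account: increase in resident deposits held at foreign banks 789.68, acquisition of a foreign subsidiary by a resident firm (outward FDI) 998.09, new loans extended by domestic banks to foreign borrowers 1739.18, foreign purchases of equities on the domestic stock exchange 1606.37; capital account: capital transfers received from emigrants 72.67.)

-2739.83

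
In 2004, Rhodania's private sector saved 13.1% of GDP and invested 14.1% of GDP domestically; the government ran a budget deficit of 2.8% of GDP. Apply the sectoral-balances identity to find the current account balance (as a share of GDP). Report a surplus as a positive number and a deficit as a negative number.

-3.8

By the sectoral-balances identity, CA = (S_private - I) + (T - G).
Private balance = 13.1 - 14.1 = -1.0
Government balance (T - G) = -2.8
CA = -1.0 + (-2.8) = -3.8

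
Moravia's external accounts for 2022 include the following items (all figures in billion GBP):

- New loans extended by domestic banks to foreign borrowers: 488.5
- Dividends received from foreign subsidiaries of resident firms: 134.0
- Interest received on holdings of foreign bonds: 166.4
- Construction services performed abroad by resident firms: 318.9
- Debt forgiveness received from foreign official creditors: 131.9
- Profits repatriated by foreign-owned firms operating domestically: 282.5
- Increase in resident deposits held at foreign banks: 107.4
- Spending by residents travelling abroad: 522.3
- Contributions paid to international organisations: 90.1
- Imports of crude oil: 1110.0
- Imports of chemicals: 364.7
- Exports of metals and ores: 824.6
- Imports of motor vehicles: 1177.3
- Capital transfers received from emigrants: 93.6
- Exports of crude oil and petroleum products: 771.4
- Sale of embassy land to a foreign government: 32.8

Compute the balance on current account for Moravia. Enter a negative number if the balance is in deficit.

-1331.6

Goods: 771.4 - 1110.0 - 364.7 + 824.6 - 1177.3 = -1056.0
Services: -522.3 + 318.9 = -203.4
Primary income: -282.5 + 166.4 + 134.0 = 17.9
Secondary income: -90.1
Current account = (-1056.0) + (-203.4) + 17.9 + (-90.1) = -1331.6
(Excluded from the current account — financial account: new loans extended by domestic banks to foreign borrowers 488.5, increase in resident deposits held at foreign banks 107.4; capital account: debt forgiveness received from foreign official creditors 131.9, capital transfers received from emigrants 93.6, sale of embassy land to a foreign government 32.8.)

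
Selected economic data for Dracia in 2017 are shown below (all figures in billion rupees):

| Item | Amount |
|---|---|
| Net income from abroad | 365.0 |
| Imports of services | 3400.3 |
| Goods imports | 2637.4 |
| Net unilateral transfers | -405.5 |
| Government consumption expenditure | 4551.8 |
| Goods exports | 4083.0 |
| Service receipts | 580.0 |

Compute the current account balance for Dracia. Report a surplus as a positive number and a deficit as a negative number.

-1415.2

Goods balance = 4083.0 - 2637.4 = 1445.6
Services balance = 580.0 - 3400.3 = -2820.3
Trade balance (goods + services) = 1445.6 + (-2820.3) = -1374.7
Net primary income = 365.0
Net secondary income = -405.5
Current account = -1374.7 + 365.0 + (-405.5) = -1415.2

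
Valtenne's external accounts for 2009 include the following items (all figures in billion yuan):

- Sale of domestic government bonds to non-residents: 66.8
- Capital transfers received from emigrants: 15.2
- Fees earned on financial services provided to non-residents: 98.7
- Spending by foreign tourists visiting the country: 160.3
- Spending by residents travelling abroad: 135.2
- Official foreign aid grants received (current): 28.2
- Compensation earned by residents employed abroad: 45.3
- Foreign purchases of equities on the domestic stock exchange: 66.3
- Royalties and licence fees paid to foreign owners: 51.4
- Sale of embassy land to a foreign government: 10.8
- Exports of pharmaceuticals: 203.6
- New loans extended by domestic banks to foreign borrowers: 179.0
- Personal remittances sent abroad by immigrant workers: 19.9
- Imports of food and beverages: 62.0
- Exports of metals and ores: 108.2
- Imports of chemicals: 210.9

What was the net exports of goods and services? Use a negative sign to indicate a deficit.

Goods: -62.0 + 203.6 - 210.9 + 108.2 = 38.9
Services: 160.3 + 98.7 - 51.4 - 135.2 = 72.4
Trade balance = 38.9 + 72.4 = 111.3
(Excluded from the trade balance — financial account: sale of domestic government bonds to non-residents 66.8, foreign purchases of equities on the domestic stock exchange 66.3, new loans extended by domestic banks to foreign borrowers 179.0; capital account: capital transfers received from emigrants 15.2, sale of embassy land to a foreign government 10.8; secondary income: official foreign aid grants received (current) 28.2, personal remittances sent abroad by immigrant workers 19.9; primary income: compensation earned by residents employed abroad 45.3.)

111.3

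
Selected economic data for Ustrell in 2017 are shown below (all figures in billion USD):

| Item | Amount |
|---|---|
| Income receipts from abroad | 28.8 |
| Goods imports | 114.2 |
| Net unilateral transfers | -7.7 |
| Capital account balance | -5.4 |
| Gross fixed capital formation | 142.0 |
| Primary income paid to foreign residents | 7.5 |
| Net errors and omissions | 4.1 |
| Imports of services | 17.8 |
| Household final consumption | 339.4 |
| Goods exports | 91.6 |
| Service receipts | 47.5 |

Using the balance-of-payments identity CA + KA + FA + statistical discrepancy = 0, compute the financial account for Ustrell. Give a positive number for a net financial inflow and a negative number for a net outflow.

-19.4

Goods balance = 91.6 - 114.2 = -22.6
Services balance = 47.5 - 17.8 = 29.7
Trade balance (goods + services) = -22.6 + 29.7 = 7.1
Net primary income = 28.8 - 7.5 = 21.3
Net secondary income = -7.7
Current account = 7.1 + 21.3 + (-7.7) = 20.7
Financial account = -(20.7 + (-5.4) + 4.1) = -19.4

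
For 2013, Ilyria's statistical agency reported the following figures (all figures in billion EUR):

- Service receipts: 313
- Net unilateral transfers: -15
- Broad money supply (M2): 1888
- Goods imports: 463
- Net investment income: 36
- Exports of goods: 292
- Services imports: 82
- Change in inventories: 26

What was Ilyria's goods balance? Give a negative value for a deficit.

-171

Goods balance = 292 - 463 = -171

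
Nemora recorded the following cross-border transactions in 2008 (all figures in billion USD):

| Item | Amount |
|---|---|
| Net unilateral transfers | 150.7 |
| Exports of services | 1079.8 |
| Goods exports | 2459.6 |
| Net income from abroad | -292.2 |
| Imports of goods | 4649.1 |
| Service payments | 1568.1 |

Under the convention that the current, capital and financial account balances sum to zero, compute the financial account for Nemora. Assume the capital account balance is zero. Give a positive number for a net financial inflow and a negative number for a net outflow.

Goods balance = 2459.6 - 4649.1 = -2189.5
Services balance = 1079.8 - 1568.1 = -488.3
Trade balance (goods + services) = -2189.5 + (-488.3) = -2677.8
Net primary income = -292.2
Net secondary income = 150.7
Current account = -2677.8 + (-292.2) + 150.7 = -2819.3
Financial account = -(-2819.3) = 2819.3

2819.3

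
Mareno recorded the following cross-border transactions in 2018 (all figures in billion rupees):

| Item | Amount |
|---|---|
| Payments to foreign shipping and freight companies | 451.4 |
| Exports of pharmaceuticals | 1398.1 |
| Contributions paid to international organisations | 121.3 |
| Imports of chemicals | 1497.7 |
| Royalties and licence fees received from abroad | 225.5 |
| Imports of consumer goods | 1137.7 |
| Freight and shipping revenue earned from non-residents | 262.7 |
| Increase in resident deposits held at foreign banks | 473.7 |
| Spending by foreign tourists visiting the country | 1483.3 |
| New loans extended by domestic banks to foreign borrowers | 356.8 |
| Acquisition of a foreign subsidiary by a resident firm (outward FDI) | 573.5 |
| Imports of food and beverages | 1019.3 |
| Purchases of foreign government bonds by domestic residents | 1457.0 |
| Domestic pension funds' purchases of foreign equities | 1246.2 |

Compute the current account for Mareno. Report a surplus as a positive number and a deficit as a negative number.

-857.8

Goods: -1497.7 + 1398.1 - 1137.7 - 1019.3 = -2256.6
Services: 225.5 + 262.7 - 451.4 + 1483.3 = 1520.1
Secondary income: -121.3
Current account = (-2256.6) + 1520.1 + (-121.3) = -857.8
(Excluded from the current account — financial account: increase in resident deposits held at foreign banks 473.7, new loans extended by domestic banks to foreign borrowers 356.8, acquisition of a foreign subsidiary by a resident firm (outward FDI) 573.5, purchases of foreign government bonds by domestic residents 1457.0, domestic pension funds' purchases of foreign equities 1246.2.)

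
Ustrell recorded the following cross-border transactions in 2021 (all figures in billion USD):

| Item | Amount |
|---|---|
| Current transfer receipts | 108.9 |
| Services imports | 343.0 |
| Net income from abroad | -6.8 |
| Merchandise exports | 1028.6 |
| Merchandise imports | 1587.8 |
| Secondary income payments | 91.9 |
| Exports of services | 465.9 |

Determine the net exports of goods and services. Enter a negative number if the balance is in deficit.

-436.3

Goods balance = 1028.6 - 1587.8 = -559.2
Services balance = 465.9 - 343.0 = 122.9
Trade balance (goods + services) = -559.2 + 122.9 = -436.3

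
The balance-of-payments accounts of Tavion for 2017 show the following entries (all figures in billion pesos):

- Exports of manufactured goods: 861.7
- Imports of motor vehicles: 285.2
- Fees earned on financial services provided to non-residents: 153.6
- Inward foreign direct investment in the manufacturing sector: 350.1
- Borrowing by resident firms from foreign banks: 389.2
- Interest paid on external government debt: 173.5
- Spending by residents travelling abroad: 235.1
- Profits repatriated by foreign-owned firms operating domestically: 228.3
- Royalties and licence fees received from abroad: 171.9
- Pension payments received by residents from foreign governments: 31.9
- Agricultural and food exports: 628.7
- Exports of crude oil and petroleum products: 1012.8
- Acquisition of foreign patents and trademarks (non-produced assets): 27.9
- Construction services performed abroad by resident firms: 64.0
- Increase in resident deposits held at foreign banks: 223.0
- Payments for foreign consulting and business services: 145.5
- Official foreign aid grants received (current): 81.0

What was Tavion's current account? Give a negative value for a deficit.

Goods: 628.7 + 1012.8 - 285.2 + 861.7 = 2218.0
Services: 64.0 + 171.9 - 145.5 - 235.1 + 153.6 = 8.9
Primary income: -173.5 - 228.3 = -401.8
Secondary income: 81.0 + 31.9 = 112.9
Current account = 2218.0 + 8.9 + (-401.8) + 112.9 = 1938.0
(Excluded from the current account — financial account: inward foreign direct investment in the manufacturing sector 350.1, borrowing by resident firms from foreign banks 389.2, increase in resident deposits held at foreign banks 223.0; capital account: acquisition of foreign patents and trademarks (non-produced assets) 27.9.)

1938.0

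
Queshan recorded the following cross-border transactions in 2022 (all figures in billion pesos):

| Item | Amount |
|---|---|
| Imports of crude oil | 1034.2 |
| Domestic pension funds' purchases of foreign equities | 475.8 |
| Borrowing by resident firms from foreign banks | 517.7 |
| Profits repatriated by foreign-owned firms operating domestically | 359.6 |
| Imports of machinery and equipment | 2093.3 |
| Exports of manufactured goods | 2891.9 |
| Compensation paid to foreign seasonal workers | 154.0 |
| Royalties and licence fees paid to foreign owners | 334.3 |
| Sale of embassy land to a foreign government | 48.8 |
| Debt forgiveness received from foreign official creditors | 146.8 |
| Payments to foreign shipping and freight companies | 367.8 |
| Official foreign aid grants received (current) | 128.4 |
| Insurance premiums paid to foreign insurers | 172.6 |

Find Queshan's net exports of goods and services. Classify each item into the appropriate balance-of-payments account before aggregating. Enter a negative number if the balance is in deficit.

-1110.3

Goods: -1034.2 + 2891.9 - 2093.3 = -235.6
Services: -334.3 - 367.8 - 172.6 = -874.7
Trade balance = -235.6 + (-874.7) = -1110.3
(Excluded from the trade balance — financial account: domestic pension funds' purchases of foreign equities 475.8, borrowing by resident firms from foreign banks 517.7; primary income: profits repatriated by foreign-owned firms operating domestically 359.6, compensation paid to foreign seasonal workers 154.0; capital account: sale of embassy land to a foreign government 48.8, debt forgiveness received from foreign official creditors 146.8; secondary income: official foreign aid grants received (current) 128.4.)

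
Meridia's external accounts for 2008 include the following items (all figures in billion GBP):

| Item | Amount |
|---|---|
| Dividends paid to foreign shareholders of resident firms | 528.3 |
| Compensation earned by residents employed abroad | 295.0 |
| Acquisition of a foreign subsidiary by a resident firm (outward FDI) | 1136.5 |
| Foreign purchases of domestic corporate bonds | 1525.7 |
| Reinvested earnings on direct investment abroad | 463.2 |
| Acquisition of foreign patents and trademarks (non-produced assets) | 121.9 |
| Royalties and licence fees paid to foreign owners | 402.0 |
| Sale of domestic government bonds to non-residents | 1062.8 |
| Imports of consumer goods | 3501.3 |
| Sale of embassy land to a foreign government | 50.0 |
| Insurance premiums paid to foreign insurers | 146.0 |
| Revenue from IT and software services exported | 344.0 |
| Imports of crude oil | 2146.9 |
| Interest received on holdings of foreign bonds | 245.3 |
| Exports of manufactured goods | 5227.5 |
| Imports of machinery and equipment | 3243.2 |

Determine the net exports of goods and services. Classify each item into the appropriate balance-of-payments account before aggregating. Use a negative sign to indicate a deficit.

Goods: -2146.9 - 3243.2 + 5227.5 - 3501.3 = -3663.9
Services: 344.0 - 146.0 - 402.0 = -204.0
Trade balance = -3663.9 + (-204.0) = -3867.9
(Excluded from the trade balance — primary income: dividends paid to foreign shareholders of resident firms 528.3, compensation earned by residents employed abroad 295.0, reinvested earnings on direct investment abroad 463.2, interest received on holdings of foreign bonds 245.3; financial account: acquisition of a foreign subsidiary by a resident firm (outward FDI) 1136.5, foreign purchases of domestic corporate bonds 1525.7, sale of domestic government bonds to non-residents 1062.8; capital account: acquisition of foreign patents and trademarks (non-produced assets) 121.9, sale of embassy land to a foreign government 50.0.)

-3867.9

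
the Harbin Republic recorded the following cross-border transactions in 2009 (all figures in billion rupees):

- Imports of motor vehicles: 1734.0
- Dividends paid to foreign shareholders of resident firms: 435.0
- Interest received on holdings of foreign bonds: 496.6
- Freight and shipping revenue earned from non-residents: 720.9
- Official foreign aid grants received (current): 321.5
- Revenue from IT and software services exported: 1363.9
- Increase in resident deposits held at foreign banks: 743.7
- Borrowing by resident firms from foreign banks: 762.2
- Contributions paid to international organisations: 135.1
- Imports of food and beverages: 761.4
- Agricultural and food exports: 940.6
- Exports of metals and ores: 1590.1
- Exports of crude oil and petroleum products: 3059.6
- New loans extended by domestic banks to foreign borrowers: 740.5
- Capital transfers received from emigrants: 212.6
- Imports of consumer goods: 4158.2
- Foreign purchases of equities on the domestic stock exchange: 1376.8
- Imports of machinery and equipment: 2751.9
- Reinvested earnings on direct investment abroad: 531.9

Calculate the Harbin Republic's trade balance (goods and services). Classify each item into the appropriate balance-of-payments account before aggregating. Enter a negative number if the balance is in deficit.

-1730.4

Goods: -4158.2 - 1734.0 + 3059.6 - 2751.9 + 940.6 - 761.4 + 1590.1 = -3815.2
Services: 720.9 + 1363.9 = 2084.8
Trade balance = -3815.2 + 2084.8 = -1730.4
(Excluded from the trade balance — primary income: dividends paid to foreign shareholders of resident firms 435.0, interest received on holdings of foreign bonds 496.6, reinvested earnings on direct investment abroad 531.9; secondary income: official foreign aid grants received (current) 321.5, contributions paid to international organisations 135.1; financial account: increase in resident deposits held at foreign banks 743.7, borrowing by resident firms from foreign banks 762.2, new loans extended by domestic banks to foreign borrowers 740.5, foreign purchases of equities on the domestic stock exchange 1376.8; capital account: capital transfers received from emigrants 212.6.)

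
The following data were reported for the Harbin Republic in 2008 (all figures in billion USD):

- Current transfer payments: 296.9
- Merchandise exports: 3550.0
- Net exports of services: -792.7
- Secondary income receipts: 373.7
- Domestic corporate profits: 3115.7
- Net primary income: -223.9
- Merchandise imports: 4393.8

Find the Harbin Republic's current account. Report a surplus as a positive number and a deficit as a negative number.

-1783.6

Goods balance = 3550.0 - 4393.8 = -843.8
Services balance = -792.7
Trade balance (goods + services) = -843.8 + (-792.7) = -1636.5
Net primary income = -223.9
Net secondary income = 373.7 - 296.9 = 76.8
Current account = -1636.5 + (-223.9) + 76.8 = -1783.6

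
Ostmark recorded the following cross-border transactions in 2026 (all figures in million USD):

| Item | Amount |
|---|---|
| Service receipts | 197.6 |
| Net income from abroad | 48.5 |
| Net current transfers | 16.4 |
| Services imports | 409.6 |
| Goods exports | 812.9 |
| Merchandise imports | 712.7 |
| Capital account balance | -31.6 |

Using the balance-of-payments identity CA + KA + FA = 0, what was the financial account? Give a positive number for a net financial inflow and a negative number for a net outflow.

78.5

Goods balance = 812.9 - 712.7 = 100.2
Services balance = 197.6 - 409.6 = -212.0
Trade balance (goods + services) = 100.2 + (-212.0) = -111.8
Net primary income = 48.5
Net secondary income = 16.4
Current account = -111.8 + 48.5 + 16.4 = -46.9
Financial account = -(-46.9 + (-31.6)) = 78.5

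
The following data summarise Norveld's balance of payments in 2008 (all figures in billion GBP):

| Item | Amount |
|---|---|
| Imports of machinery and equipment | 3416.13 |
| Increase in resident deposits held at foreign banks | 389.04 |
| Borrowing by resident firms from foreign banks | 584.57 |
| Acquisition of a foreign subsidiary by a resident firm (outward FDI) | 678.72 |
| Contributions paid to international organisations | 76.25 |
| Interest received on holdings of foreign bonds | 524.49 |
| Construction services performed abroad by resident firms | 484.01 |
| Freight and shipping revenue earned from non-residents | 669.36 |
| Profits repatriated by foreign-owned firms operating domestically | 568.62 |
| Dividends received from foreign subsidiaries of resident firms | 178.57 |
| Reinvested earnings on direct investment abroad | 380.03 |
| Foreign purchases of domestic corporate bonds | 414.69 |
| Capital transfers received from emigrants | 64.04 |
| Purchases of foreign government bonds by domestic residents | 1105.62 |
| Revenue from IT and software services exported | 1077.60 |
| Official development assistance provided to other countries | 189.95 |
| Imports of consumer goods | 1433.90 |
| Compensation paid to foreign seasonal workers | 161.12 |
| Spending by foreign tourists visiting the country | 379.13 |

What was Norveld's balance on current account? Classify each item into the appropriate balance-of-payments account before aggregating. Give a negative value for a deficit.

Goods: -3416.13 - 1433.90 = -4850.03
Services: 1077.60 + 669.36 + 379.13 + 484.01 = 2610.10
Primary income: 524.49 + 178.57 - 161.12 + 380.03 - 568.62 = 353.35
Secondary income: -189.95 - 76.25 = -266.20
Current account = (-4850.03) + 2610.10 + 353.35 + (-266.20) = -2152.78
(Excluded from the current account — financial account: increase in resident deposits held at foreign banks 389.04, borrowing by resident firms from foreign banks 584.57, acquisition of a foreign subsidiary by a resident firm (outward FDI) 678.72, foreign purchases of domestic corporate bonds 414.69, purchases of foreign government bonds by domestic residents 1105.62; capital account: capital transfers received from emigrants 64.04.)

-2152.78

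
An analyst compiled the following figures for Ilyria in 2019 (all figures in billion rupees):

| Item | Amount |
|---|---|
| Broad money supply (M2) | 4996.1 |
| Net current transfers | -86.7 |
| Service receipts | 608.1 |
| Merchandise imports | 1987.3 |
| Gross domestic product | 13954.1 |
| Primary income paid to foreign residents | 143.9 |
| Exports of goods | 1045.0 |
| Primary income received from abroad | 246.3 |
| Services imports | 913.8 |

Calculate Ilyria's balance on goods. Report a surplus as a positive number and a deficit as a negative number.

-942.3

Goods balance = 1045.0 - 1987.3 = -942.3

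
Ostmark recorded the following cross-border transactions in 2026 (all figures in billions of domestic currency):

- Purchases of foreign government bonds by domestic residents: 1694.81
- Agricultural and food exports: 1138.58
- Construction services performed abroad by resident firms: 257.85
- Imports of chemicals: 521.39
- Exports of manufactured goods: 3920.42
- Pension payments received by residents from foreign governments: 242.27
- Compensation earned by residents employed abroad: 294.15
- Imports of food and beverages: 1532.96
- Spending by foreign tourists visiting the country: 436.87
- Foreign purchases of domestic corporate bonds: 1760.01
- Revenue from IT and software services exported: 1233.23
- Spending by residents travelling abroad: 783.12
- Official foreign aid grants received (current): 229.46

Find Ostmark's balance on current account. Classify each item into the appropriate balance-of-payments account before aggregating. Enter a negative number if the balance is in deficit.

4915.36

Goods: -521.39 - 1532.96 + 1138.58 + 3920.42 = 3004.65
Services: -783.12 + 436.87 + 257.85 + 1233.23 = 1144.83
Primary income: 294.15
Secondary income: 229.46 + 242.27 = 471.73
Current account = 3004.65 + 1144.83 + 294.15 + 471.73 = 4915.36
(Excluded from the current account — financial account: purchases of foreign government bonds by domestic residents 1694.81, foreign purchases of domestic corporate bonds 1760.01.)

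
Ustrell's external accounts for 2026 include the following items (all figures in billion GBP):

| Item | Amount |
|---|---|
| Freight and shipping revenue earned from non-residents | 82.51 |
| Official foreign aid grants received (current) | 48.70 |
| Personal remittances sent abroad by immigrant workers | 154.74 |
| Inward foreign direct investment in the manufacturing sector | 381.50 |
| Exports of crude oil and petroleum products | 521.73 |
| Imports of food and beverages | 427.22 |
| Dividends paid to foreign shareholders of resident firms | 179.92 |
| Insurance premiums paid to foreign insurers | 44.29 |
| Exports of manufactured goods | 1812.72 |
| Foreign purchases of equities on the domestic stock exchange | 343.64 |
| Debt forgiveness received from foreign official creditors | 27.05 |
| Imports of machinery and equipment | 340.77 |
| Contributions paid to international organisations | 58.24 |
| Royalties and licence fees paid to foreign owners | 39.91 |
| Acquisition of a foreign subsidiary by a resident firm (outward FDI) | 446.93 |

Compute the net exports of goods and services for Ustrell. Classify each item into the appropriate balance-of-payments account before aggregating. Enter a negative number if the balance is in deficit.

Goods: -340.77 - 427.22 + 521.73 + 1812.72 = 1566.46
Services: -39.91 - 44.29 + 82.51 = -1.69
Trade balance = 1566.46 + (-1.69) = 1564.77
(Excluded from the trade balance — secondary income: official foreign aid grants received (current) 48.70, personal remittances sent abroad by immigrant workers 154.74, contributions paid to international organisations 58.24; financial account: inward foreign direct investment in the manufacturing sector 381.50, foreign purchases of equities on the domestic stock exchange 343.64, acquisition of a foreign subsidiary by a resident firm (outward FDI) 446.93; primary income: dividends paid to foreign shareholders of resident firms 179.92; capital account: debt forgiveness received from foreign official creditors 27.05.)

1564.77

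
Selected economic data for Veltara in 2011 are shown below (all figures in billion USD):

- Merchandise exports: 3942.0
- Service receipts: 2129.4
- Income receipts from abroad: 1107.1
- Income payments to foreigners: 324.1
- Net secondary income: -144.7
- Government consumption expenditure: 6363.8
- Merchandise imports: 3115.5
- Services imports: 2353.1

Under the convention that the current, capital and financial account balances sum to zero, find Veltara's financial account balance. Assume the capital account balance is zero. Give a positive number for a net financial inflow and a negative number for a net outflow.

Goods balance = 3942.0 - 3115.5 = 826.5
Services balance = 2129.4 - 2353.1 = -223.7
Trade balance (goods + services) = 826.5 + (-223.7) = 602.8
Net primary income = 1107.1 - 324.1 = 783.0
Net secondary income = -144.7
Current account = 602.8 + 783.0 + (-144.7) = 1241.1
Financial account = -(1241.1) = -1241.1

-1241.1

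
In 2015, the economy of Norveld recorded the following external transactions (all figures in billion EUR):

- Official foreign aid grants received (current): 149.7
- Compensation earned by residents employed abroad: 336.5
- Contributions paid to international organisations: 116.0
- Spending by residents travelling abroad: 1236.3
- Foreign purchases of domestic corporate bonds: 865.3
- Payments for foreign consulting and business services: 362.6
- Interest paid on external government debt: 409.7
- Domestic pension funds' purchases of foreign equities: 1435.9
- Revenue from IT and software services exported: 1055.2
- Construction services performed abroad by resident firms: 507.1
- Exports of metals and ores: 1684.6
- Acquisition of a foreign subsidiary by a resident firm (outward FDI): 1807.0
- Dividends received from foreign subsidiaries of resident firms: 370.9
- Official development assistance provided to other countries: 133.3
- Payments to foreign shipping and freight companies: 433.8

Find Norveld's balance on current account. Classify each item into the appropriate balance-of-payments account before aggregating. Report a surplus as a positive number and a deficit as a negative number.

Goods: 1684.6
Services: -362.6 + 507.1 + 1055.2 - 433.8 - 1236.3 = -470.4
Primary income: -409.7 + 370.9 + 336.5 = 297.7
Secondary income: 149.7 - 133.3 - 116.0 = -99.6
Current account = 1684.6 + (-470.4) + 297.7 + (-99.6) = 1412.3
(Excluded from the current account — financial account: foreign purchases of domestic corporate bonds 865.3, domestic pension funds' purchases of foreign equities 1435.9, acquisition of a foreign subsidiary by a resident firm (outward FDI) 1807.0.)

1412.3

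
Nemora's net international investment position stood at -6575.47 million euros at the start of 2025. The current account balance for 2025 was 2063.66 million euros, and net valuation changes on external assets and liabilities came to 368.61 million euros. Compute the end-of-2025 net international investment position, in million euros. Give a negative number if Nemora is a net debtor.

Change in NIIP = current account + net valuation change = 2063.66 + 368.61 = 2432.27
End-of-year NIIP = -6575.47 + 2432.27 = -4143.20

-4143.20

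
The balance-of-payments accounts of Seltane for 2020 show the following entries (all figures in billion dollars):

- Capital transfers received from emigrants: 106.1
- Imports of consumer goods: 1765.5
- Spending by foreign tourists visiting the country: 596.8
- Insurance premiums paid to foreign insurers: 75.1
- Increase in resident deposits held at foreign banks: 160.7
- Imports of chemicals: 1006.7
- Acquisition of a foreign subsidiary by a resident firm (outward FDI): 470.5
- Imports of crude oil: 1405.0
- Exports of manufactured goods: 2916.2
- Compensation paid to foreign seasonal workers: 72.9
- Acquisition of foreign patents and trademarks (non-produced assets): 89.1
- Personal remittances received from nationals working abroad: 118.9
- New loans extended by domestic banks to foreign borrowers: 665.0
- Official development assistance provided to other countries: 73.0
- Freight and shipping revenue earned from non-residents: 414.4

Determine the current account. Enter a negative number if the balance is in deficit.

-351.9

Goods: 2916.2 - 1405.0 - 1006.7 - 1765.5 = -1261.0
Services: 414.4 - 75.1 + 596.8 = 936.1
Primary income: -72.9
Secondary income: 118.9 - 73.0 = 45.9
Current account = (-1261.0) + 936.1 + (-72.9) + 45.9 = -351.9
(Excluded from the current account — capital account: capital transfers received from emigrants 106.1, acquisition of foreign patents and trademarks (non-produced assets) 89.1; financial account: increase in resident deposits held at foreign banks 160.7, acquisition of a foreign subsidiary by a resident firm (outward FDI) 470.5, new loans extended by domestic banks to foreign borrowers 665.0.)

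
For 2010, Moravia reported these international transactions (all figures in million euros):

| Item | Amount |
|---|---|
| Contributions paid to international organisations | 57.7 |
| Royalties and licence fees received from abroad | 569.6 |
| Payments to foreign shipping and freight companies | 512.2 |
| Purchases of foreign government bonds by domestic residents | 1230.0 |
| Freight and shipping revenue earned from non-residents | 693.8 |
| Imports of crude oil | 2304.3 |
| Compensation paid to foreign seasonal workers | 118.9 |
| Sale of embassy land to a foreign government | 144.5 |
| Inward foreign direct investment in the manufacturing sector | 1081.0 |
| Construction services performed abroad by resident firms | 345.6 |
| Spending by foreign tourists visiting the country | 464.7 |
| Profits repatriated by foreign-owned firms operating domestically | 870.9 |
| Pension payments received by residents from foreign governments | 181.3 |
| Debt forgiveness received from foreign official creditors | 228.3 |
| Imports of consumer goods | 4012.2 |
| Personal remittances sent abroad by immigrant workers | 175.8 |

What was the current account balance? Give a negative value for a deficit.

Goods: -2304.3 - 4012.2 = -6316.5
Services: 345.6 + 693.8 + 464.7 - 512.2 + 569.6 = 1561.5
Primary income: -870.9 - 118.9 = -989.8
Secondary income: -175.8 - 57.7 + 181.3 = -52.2
Current account = (-6316.5) + 1561.5 + (-989.8) + (-52.2) = -5797.0
(Excluded from the current account — financial account: purchases of foreign government bonds by domestic residents 1230.0, inward foreign direct investment in the manufacturing sector 1081.0; capital account: sale of embassy land to a foreign government 144.5, debt forgiveness received from foreign official creditors 228.3.)

-5797.0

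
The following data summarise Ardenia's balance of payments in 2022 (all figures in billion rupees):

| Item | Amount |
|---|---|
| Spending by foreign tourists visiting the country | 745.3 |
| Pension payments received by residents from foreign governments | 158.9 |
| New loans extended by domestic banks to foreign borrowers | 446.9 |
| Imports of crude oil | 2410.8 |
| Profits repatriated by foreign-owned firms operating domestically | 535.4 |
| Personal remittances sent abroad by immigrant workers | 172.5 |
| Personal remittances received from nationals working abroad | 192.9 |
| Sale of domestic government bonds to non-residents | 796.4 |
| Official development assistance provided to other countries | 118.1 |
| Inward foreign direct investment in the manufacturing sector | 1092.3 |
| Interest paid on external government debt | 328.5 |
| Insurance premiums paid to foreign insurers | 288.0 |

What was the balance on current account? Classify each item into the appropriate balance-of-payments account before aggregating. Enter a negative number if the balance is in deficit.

-2756.2

Goods: -2410.8
Services: -288.0 + 745.3 = 457.3
Primary income: -328.5 - 535.4 = -863.9
Secondary income: -172.5 + 192.9 - 118.1 + 158.9 = 61.2
Current account = (-2410.8) + 457.3 + (-863.9) + 61.2 = -2756.2
(Excluded from the current account — financial account: new loans extended by domestic banks to foreign borrowers 446.9, sale of domestic government bonds to non-residents 796.4, inward foreign direct investment in the manufacturing sector 1092.3.)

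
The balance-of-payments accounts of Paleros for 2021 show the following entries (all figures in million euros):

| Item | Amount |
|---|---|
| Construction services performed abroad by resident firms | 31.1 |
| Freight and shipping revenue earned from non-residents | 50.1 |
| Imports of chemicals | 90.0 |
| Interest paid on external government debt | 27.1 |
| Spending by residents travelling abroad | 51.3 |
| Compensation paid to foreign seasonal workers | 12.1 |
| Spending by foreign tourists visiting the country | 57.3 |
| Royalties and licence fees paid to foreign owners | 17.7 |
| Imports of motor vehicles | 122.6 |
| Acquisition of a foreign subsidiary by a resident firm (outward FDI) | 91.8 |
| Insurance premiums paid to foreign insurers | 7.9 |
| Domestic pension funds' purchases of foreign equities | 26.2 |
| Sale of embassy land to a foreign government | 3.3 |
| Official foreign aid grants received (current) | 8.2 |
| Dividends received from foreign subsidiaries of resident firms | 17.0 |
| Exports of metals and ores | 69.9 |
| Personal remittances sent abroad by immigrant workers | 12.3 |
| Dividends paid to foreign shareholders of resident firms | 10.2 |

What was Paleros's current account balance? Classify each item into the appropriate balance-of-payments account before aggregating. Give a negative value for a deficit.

-117.6

Goods: -122.6 - 90.0 + 69.9 = -142.7
Services: -7.9 + 50.1 + 57.3 + 31.1 - 17.7 - 51.3 = 61.6
Primary income: -27.1 - 12.1 + 17.0 - 10.2 = -32.4
Secondary income: -12.3 + 8.2 = -4.1
Current account = (-142.7) + 61.6 + (-32.4) + (-4.1) = -117.6
(Excluded from the current account — financial account: acquisition of a foreign subsidiary by a resident firm (outward FDI) 91.8, domestic pension funds' purchases of foreign equities 26.2; capital account: sale of embassy land to a foreign government 3.3.)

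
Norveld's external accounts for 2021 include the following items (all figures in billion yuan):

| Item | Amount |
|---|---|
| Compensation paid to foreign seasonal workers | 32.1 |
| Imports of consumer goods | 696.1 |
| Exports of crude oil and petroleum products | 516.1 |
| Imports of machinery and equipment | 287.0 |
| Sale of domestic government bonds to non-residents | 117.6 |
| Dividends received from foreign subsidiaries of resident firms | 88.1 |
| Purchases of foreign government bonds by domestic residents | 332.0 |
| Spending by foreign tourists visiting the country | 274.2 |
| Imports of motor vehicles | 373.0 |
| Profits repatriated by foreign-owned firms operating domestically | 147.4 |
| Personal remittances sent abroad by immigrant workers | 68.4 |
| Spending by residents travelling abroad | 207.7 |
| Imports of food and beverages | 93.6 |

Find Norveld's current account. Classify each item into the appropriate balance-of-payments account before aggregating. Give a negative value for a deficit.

Goods: -696.1 - 373.0 - 93.6 + 516.1 - 287.0 = -933.6
Services: 274.2 - 207.7 = 66.5
Primary income: -32.1 + 88.1 - 147.4 = -91.4
Secondary income: -68.4
Current account = (-933.6) + 66.5 + (-91.4) + (-68.4) = -1026.9
(Excluded from the current account — financial account: sale of domestic government bonds to non-residents 117.6, purchases of foreign government bonds by domestic residents 332.0.)

-1026.9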